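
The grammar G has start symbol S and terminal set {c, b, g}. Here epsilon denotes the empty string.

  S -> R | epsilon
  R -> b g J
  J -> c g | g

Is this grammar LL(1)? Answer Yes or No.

Yes

FIRST(S) = {epsilon, b}
FIRST(R) = {b}
FIRST(J) = {c, g}
FOLLOW(S) = {$}
FOLLOW(R) = {$}
FOLLOW(J) = {$}
Each cell of M receives at most one production.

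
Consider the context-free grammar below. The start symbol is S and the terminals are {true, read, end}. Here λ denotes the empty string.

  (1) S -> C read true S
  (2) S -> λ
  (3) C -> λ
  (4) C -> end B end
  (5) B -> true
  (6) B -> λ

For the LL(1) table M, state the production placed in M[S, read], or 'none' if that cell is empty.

FIRST(C): from C->λ we get {λ}; from C->end B end we get {end}. So FIRST(C) = {λ, end}.
FIRST(B): from B->true we get {true}; from B->λ we get {λ}. So FIRST(B) = {λ, true}.
FIRST(S): from S->C read true S we get {end, read}; from S->λ we get {λ}. So FIRST(S) = {λ, end, read}.
FOLLOW(S) includes $ since S is the start symbol.
FOLLOW(S): in S->C read true S, the suffix after S is empty (adds nothing new). Thus FOLLOW(S) = {$}.
For S -> C read true S: FIRST(C read true S) = {end, read}, so it goes in M[S, t] for t ∈ {end, read}.
For S -> λ: FIRST(λ) = {λ}, so it goes in M[S, t] for t ∈ {}; since λ ∈ FIRST, also for every t ∈ FOLLOW(S) = {$}.

S -> C read true S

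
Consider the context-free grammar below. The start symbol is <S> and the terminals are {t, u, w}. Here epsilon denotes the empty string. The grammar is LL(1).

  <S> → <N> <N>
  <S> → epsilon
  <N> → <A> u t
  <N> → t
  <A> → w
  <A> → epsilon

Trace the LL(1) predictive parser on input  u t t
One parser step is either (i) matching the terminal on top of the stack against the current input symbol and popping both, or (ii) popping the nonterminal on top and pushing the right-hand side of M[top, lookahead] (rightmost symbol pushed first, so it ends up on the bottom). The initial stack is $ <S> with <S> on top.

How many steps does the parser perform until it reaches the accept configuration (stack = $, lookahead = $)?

step 1: stack=$ <S>  input=u t t $  — expand <S> → <N> <N>
step 2: stack=$ <N> <N>  input=u t t $  — expand <N> → <A> u t
step 3: stack=$ <N> t u <A>  input=u t t $  — expand <A> → epsilon
step 4: stack=$ <N> t u  input=u t t $  — match u
step 5: stack=$ <N> t  input=t t $  — match t
step 6: stack=$ <N>  input=t $  — expand <N> → t
step 7: stack=$ t  input=t $  — match t
Accept reached after 7 steps.

7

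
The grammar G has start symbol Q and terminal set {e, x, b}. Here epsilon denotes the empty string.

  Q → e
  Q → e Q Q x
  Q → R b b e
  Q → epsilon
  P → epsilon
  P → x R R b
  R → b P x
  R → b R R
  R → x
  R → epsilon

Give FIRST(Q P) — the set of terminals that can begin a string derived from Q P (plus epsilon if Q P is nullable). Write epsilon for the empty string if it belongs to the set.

{epsilon, b, e, x}

FIRST(P) = {epsilon, x}
FIRST(R) = {epsilon, b, x}
FIRST(Q) = {epsilon, b, e, x}  (via R b b e)
FIRST(Q P): take FIRST of each symbol in turn, carrying on past any symbol whose FIRST contains epsilon; result {epsilon, b, e, x}.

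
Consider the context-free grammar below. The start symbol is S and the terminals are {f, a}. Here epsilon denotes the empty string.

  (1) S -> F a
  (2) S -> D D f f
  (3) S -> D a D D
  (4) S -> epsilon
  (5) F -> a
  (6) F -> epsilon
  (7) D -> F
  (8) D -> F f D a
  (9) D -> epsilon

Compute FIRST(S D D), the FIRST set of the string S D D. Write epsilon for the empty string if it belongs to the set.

{epsilon, a, f}

FIRST(F) = {epsilon, a}
FIRST(D) = {epsilon, a, f}  (via F, F f D a)
FIRST(S) = {epsilon, a, f}  (via F a, D D f f, D a D D)
FIRST(S D D): take FIRST of each symbol in turn, carrying on past any symbol whose FIRST contains epsilon; result {epsilon, a, f}.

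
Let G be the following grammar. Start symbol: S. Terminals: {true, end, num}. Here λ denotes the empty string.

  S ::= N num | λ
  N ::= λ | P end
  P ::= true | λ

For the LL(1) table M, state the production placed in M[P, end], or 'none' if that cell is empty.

FIRST(P) = {λ, true}
FIRST(N) = {λ, end, true}  (via P end)
FIRST(S) = {λ, end, num, true}  (via N num)
FOLLOW(S) includes $ since S is the start symbol.
FOLLOW(P): in N::=P end, P is followed by end with FIRST {end}. Thus FOLLOW(P) = {end}.
For P ::= true: FIRST(true) = {true}, so it goes in M[P, t] for t ∈ {true}.
For P ::= λ: FIRST(λ) = {λ}, so it goes in M[P, t] for t ∈ {}; since λ ∈ FIRST, also for every t ∈ FOLLOW(P) = {end}.

P ::= λ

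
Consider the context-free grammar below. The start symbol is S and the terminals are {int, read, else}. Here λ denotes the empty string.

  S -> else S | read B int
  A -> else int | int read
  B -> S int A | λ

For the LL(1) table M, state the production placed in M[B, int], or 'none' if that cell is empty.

B -> λ

FIRST(S): from S->else S we get {else}; from S->read B int we get {read}. So FIRST(S) = {else, read}.
FIRST(A): from A->else int we get {else}; from A->int read we get {int}. So FIRST(A) = {else, int}.
FIRST(B): from B->S int A we get {else, read}; from B->λ we get {λ}. So FIRST(B) = {λ, else, read}.
FOLLOW(S) includes $ since S is the start symbol.
FOLLOW(B): in S->read B int, B is followed by int with FIRST {int}. Thus FOLLOW(B) = {int}.
For B -> S int A: FIRST(S int A) = {else, read}, so it goes in M[B, t] for t ∈ {else, read}.
For B -> λ: FIRST(λ) = {λ}, so it goes in M[B, t] for t ∈ {}; since λ ∈ FIRST, also for every t ∈ FOLLOW(B) = {int}.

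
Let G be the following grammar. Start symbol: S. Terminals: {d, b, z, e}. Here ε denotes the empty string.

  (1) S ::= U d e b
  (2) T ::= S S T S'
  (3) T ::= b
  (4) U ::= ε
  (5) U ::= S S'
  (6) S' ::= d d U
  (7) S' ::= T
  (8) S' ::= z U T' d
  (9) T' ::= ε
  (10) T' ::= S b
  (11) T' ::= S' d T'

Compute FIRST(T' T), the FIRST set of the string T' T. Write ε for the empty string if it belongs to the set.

FIRST(S) = {d}  (via U d e b)
FIRST(T) = {b, d}  (via S S T S')
FIRST(U) = {ε, d}  (via S S')
FIRST(S') = {b, d, z}  (via T)
FIRST(T') = {ε, b, d, z}  (via S b, S' d T')
FIRST(T' T): take FIRST of each symbol in turn, carrying on past any symbol whose FIRST contains ε; result {b, d, z}.

{b, d, z}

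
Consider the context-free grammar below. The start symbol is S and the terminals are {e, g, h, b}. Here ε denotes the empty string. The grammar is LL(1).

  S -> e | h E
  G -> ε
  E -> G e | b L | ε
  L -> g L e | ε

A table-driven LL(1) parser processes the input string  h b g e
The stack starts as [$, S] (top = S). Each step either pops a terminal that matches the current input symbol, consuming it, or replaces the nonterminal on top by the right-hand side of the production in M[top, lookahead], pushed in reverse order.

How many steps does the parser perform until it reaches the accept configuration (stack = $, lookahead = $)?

     Stack    Input      Action
  1  $ S      h b g e $  expand S -> h E
  2  $ E h    h b g e $  match h
  3  $ E      b g e $    expand E -> b L
  4  $ L b    b g e $    match b
  5  $ L      g e $      expand L -> g L e
  6  $ e L g  g e $      match g
  7  $ e L    e $        expand L -> ε
  8  $ e      e $        match e
Accept reached after 8 steps.

8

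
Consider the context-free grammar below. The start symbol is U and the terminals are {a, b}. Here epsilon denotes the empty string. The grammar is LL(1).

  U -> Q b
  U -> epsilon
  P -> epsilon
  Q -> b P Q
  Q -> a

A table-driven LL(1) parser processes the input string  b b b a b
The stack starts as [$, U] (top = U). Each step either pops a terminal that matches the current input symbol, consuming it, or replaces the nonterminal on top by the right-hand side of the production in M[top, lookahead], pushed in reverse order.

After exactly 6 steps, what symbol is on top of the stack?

     Stack      Input        Action
  1  $ U        b b b a b $  expand U -> Q b
  2  $ b Q      b b b a b $  expand Q -> b P Q
  3  $ b Q P b  b b b a b $  match b
  4  $ b Q P    b b a b $    expand P -> epsilon
  5  $ b Q      b b a b $    expand Q -> b P Q
  6  $ b Q P b  b b a b $    match b
Stack after step 6: $ b Q P (top = P).

P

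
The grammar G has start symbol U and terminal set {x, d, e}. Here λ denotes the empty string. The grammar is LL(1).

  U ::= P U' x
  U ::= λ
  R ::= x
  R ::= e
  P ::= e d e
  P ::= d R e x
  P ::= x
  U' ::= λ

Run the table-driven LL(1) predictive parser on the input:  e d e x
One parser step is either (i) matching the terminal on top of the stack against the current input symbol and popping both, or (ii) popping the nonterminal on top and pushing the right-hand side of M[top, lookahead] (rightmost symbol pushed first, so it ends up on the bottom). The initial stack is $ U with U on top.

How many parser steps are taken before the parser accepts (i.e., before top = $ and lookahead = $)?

7

     Stack         Input      Action
  1  $ U           e d e x $  expand U ::= P U' x
  2  $ x U' P      e d e x $  expand P ::= e d e
  3  $ x U' e d e  e d e x $  match e
  4  $ x U' e d    d e x $    match d
  5  $ x U' e      e x $      match e
  6  $ x U'        x $        expand U' ::= λ
  7  $ x           x $        match x
Accept reached after 7 steps.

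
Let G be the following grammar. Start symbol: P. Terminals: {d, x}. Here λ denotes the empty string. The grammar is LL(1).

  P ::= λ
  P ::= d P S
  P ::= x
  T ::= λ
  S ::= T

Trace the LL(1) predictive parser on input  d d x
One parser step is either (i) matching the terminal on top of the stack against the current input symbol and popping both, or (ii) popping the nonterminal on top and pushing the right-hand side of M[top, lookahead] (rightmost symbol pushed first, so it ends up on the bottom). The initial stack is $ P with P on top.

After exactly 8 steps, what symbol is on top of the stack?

step 1: stack=$ P  input=d d x $  — expand P ::= d P S
step 2: stack=$ S P d  input=d d x $  — match d
step 3: stack=$ S P  input=d x $  — expand P ::= d P S
step 4: stack=$ S S P d  input=d x $  — match d
step 5: stack=$ S S P  input=x $  — expand P ::= x
step 6: stack=$ S S x  input=x $  — match x
step 7: stack=$ S S  input=$  — expand S ::= T
step 8: stack=$ S T  input=$  — expand T ::= λ
Stack after step 8: $ S (top = S).

S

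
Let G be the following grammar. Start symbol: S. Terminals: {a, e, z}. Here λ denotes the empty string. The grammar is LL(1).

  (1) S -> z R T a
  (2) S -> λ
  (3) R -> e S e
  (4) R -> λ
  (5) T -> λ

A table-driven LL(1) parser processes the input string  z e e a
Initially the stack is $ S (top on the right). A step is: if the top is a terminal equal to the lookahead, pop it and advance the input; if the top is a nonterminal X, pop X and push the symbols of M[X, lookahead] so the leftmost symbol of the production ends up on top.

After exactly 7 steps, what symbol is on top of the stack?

a

step 1: stack=$ S  input=z e e a $  — expand S -> z R T a
step 2: stack=$ a T R z  input=z e e a $  — match z
step 3: stack=$ a T R  input=e e a $  — expand R -> e S e
step 4: stack=$ a T e S e  input=e e a $  — match e
step 5: stack=$ a T e S  input=e a $  — expand S -> λ
step 6: stack=$ a T e  input=e a $  — match e
step 7: stack=$ a T  input=a $  — expand T -> λ
Stack after step 7: $ a (top = a).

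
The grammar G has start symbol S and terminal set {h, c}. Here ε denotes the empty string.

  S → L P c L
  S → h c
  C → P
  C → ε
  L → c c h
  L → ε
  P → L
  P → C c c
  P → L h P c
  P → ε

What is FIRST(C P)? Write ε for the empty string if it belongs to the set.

FIRST(L) = {ε, c}
FIRST(S) = {c, h}  (via L P c L)
FIRST(C) = {ε, c, h}  (via P)
FIRST(P) = {ε, c, h}  (via L, C c c, L h P c)
FIRST(C P): take FIRST of each symbol in turn, carrying on past any symbol whose FIRST contains ε; result {ε, c, h}.

{ε, c, h}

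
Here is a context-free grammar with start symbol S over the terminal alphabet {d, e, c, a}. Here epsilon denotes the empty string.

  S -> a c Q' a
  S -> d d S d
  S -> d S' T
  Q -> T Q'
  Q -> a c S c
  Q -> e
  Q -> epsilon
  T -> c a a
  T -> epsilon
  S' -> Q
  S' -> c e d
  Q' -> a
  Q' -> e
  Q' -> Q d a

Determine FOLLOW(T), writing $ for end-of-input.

{$, a, c, d, e}

FIRST(S): from S->a c Q' a we get {a}; from S->d d S d we get {d}; from S->d S' T we get {d}. So FIRST(S) = {a, d}.
FIRST(T): from T->c a a we get {c}; from T->epsilon we get {epsilon}. So FIRST(T) = {epsilon, c}.
FIRST(Q): from Q->T Q' we get {a, c, d, e}; from Q->a c S c we get {a}; from Q->e we get {e}; from Q->epsilon we get {epsilon}. So FIRST(Q) = {epsilon, a, c, d, e}.
FIRST(S'): from S'->Q we get {epsilon, a, c, d, e}; from S'->c e d we get {c}. So FIRST(S') = {epsilon, a, c, d, e}.
FIRST(Q'): from Q'->a we get {a}; from Q'->e we get {e}; from Q'->Q d a we get {a, c, d, e}. So FIRST(Q') = {a, c, d, e}.
FOLLOW(S) includes $ since S is the start symbol.
FOLLOW(S): in S->d d S d, S is followed by d with FIRST {d}; in Q->a c S c, S is followed by c with FIRST {c}. Thus FOLLOW(S) = {$, c, d}.
FOLLOW(T): in S->d S' T, the suffix after T is empty, so FOLLOW(T) ⊇ FOLLOW(S) = {$, c, d}; in Q->T Q', T is followed by Q' with FIRST {a, c, d, e}. Thus FOLLOW(T) = {$, a, c, d, e}.
FOLLOW(S'): in S->d S' T, S' is followed by T with FIRST {epsilon, c}; in S->d S' T, the suffix after S' is nullable, so FOLLOW(S') ⊇ FOLLOW(S) = {$, c, d}. Thus FOLLOW(S') = {$, c, d}.
FOLLOW(Q): in S'->Q, the suffix after Q is empty, so FOLLOW(Q) ⊇ FOLLOW(S') = {$, c, d}; in Q'->Q d a, Q is followed by d a with FIRST {d}. Thus FOLLOW(Q) = {$, c, d}.
FOLLOW(Q'): in S->a c Q' a, Q' is followed by a with FIRST {a}; in Q->T Q', the suffix after Q' is empty, so FOLLOW(Q') ⊇ FOLLOW(Q) = {$, c, d}. Thus FOLLOW(Q') = {$, a, c, d}.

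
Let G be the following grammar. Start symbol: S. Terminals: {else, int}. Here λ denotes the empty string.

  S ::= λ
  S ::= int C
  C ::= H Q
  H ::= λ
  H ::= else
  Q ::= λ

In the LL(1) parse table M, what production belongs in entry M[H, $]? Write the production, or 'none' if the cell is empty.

FIRST(S) = {λ, int}
FIRST(H) = {λ, else}
FIRST(Q) = {λ}
FIRST(C) = {λ, else}  (via H Q)
FOLLOW(S) includes $ since S is the start symbol.
FOLLOW(C): in S::=int C, the suffix after C is empty, so FOLLOW(C) ⊇ FOLLOW(S) = {$}. Thus FOLLOW(C) = {$}.
FOLLOW(H): in C::=H Q, H is followed by Q with FIRST {λ}; in C::=H Q, the suffix after H is nullable, so FOLLOW(H) ⊇ FOLLOW(C) = {$}. Thus FOLLOW(H) = {$}.
For H ::= λ: FIRST(λ) = {λ}, so it goes in M[H, t] for t ∈ {}; since λ ∈ FIRST, also for every t ∈ FOLLOW(H) = {$}.
For H ::= else: FIRST(else) = {else}, so it goes in M[H, t] for t ∈ {else}.

H ::= λ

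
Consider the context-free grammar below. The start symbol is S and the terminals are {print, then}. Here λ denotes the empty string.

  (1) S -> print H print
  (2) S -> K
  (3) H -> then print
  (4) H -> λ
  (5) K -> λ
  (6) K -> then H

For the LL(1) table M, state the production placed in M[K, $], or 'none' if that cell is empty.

K -> λ

FIRST(H) = {λ, then}
FIRST(K) = {λ, then}
FIRST(S) = {λ, print, then}  (via K)
FOLLOW(S) includes $ since S is the start symbol.
FOLLOW(S): S appears on no right-hand side. Thus FOLLOW(S) = {$}.
FOLLOW(K): in S->K, the suffix after K is empty, so FOLLOW(K) ⊇ FOLLOW(S) = {$}. Thus FOLLOW(K) = {$}.
For K -> λ: FIRST(λ) = {λ}, so it goes in M[K, t] for t ∈ {}; since λ ∈ FIRST, also for every t ∈ FOLLOW(K) = {$}.
For K -> then H: FIRST(then H) = {then}, so it goes in M[K, t] for t ∈ {then}.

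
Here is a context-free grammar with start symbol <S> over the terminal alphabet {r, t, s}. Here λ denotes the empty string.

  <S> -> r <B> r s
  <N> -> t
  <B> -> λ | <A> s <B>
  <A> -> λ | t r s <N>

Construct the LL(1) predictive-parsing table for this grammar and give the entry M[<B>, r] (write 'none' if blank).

FIRST(<S>) = {r}
FIRST(<N>) = {t}
FIRST(<A>) = {λ, t}
FIRST(<B>) = {λ, s, t}  (via <A> s <B>)
FOLLOW(<S>) includes $ since <S> is the start symbol.
FOLLOW(<B>): in <S>->r <B> r s, <B> is followed by r s with FIRST {r}; in <B>-><A> s <B>, the suffix after <B> is empty (adds nothing new). Thus FOLLOW(<B>) = {r}.
For <B> -> λ: FIRST(λ) = {λ}, so it goes in M[<B>, t] for t ∈ {}; since λ ∈ FIRST, also for every t ∈ FOLLOW(<B>) = {r}.
For <B> -> <A> s <B>: FIRST(<A> s <B>) = {s, t}, so it goes in M[<B>, t] for t ∈ {s, t}.

<B> -> λ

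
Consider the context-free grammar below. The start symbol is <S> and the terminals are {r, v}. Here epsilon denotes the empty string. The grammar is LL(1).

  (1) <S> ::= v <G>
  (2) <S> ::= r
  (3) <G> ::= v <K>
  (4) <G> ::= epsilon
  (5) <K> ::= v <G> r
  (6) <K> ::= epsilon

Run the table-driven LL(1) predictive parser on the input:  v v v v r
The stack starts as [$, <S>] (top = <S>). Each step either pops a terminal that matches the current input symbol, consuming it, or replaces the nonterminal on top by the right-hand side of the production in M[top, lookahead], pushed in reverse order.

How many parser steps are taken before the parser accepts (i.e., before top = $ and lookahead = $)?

step 1: stack=$ <S>  input=v v v v r $  — expand <S> ::= v <G>
step 2: stack=$ <G> v  input=v v v v r $  — match v
step 3: stack=$ <G>  input=v v v r $  — expand <G> ::= v <K>
step 4: stack=$ <K> v  input=v v v r $  — match v
step 5: stack=$ <K>  input=v v r $  — expand <K> ::= v <G> r
step 6: stack=$ r <G> v  input=v v r $  — match v
step 7: stack=$ r <G>  input=v r $  — expand <G> ::= v <K>
step 8: stack=$ r <K> v  input=v r $  — match v
step 9: stack=$ r <K>  input=r $  — expand <K> ::= epsilon
step 10: stack=$ r  input=r $  — match r
Accept reached after 10 steps.

10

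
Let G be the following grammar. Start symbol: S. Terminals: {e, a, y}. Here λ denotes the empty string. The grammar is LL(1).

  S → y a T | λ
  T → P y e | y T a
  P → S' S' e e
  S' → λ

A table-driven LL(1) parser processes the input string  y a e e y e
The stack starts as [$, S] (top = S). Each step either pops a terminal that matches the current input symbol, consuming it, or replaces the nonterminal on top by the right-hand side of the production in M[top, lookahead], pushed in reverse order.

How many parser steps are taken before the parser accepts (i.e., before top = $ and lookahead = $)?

11

      Stack            Input          Action
   1  $ S              y a e e y e $  expand S → y a T
   2  $ T a y          y a e e y e $  match y
   3  $ T a            a e e y e $    match a
   4  $ T              e e y e $      expand T → P y e
   5  $ e y P          e e y e $      expand P → S' S' e e
   6  $ e y e e S' S'  e e y e $      expand S' → λ
   7  $ e y e e S'     e e y e $      expand S' → λ
   8  $ e y e e        e e y e $      match e
   9  $ e y e          e y e $        match e
  10  $ e y            y e $          match y
  11  $ e              e $            match e
Accept reached after 11 steps.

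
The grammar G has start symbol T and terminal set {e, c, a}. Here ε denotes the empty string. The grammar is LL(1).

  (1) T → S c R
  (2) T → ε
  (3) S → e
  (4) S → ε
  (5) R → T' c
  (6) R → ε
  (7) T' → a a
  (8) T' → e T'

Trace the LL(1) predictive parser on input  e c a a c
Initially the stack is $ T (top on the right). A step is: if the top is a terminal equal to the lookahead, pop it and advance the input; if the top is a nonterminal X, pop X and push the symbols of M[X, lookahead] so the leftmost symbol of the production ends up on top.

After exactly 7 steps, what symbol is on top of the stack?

step 1: stack=$ T  input=e c a a c $  — expand T → S c R
step 2: stack=$ R c S  input=e c a a c $  — expand S → e
step 3: stack=$ R c e  input=e c a a c $  — match e
step 4: stack=$ R c  input=c a a c $  — match c
step 5: stack=$ R  input=a a c $  — expand R → T' c
step 6: stack=$ c T'  input=a a c $  — expand T' → a a
step 7: stack=$ c a a  input=a a c $  — match a
Stack after step 7: $ c a (top = a).

a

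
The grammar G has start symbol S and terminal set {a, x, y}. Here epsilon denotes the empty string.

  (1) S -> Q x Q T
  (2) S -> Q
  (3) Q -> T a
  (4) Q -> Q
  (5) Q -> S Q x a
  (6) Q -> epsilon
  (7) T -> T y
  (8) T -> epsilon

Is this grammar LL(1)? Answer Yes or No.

No

FIRST(S) = {epsilon, a, x, y}
FIRST(Q) = {epsilon, a, x, y}
FIRST(T) = {epsilon, y}
FOLLOW(S) = {$, a, x, y}
FOLLOW(Q) = {$, a, x, y}
FOLLOW(T) = {$, a, x, y}
Cell M[Q, $] receives both Q -> Q and Q -> epsilon — the grammar is not LL(1).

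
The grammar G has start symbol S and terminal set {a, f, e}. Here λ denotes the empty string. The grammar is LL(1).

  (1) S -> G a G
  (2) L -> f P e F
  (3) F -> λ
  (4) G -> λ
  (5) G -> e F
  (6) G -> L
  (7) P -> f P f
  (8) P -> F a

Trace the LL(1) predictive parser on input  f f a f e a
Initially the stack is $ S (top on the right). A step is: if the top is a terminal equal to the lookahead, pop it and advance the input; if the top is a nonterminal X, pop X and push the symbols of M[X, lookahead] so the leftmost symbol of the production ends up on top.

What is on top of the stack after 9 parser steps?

step 1: stack=$ S  input=f f a f e a $  — expand S -> G a G
step 2: stack=$ G a G  input=f f a f e a $  — expand G -> L
step 3: stack=$ G a L  input=f f a f e a $  — expand L -> f P e F
step 4: stack=$ G a F e P f  input=f f a f e a $  — match f
step 5: stack=$ G a F e P  input=f a f e a $  — expand P -> f P f
step 6: stack=$ G a F e f P f  input=f a f e a $  — match f
step 7: stack=$ G a F e f P  input=a f e a $  — expand P -> F a
step 8: stack=$ G a F e f a F  input=a f e a $  — expand F -> λ
step 9: stack=$ G a F e f a  input=a f e a $  — match a
Stack after step 9: $ G a F e f (top = f).

f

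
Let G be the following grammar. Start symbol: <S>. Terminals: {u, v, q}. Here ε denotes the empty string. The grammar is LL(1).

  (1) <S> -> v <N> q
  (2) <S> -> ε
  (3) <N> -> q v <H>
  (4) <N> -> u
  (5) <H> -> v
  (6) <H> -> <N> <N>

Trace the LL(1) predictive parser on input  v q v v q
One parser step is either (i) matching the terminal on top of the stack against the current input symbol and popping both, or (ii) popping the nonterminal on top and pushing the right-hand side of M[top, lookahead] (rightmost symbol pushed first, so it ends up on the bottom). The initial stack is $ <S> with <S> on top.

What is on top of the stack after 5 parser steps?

<H>

step 1: stack=$ <S>  input=v q v v q $  — expand <S> -> v <N> q
step 2: stack=$ q <N> v  input=v q v v q $  — match v
step 3: stack=$ q <N>  input=q v v q $  — expand <N> -> q v <H>
step 4: stack=$ q <H> v q  input=q v v q $  — match q
step 5: stack=$ q <H> v  input=v v q $  — match v
Stack after step 5: $ q <H> (top = <H>).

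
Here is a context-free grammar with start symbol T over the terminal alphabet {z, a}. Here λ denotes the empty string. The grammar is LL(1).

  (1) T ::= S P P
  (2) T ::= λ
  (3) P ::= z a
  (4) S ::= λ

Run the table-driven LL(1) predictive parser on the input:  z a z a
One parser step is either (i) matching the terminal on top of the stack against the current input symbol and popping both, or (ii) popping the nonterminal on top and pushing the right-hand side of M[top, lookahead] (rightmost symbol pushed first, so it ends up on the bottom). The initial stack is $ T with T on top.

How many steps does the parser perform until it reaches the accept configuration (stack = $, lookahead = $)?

8

step 1: stack=$ T  input=z a z a $  — expand T ::= S P P
step 2: stack=$ P P S  input=z a z a $  — expand S ::= λ
step 3: stack=$ P P  input=z a z a $  — expand P ::= z a
step 4: stack=$ P a z  input=z a z a $  — match z
step 5: stack=$ P a  input=a z a $  — match a
step 6: stack=$ P  input=z a $  — expand P ::= z a
step 7: stack=$ a z  input=z a $  — match z
step 8: stack=$ a  input=a $  — match a
Accept reached after 8 steps.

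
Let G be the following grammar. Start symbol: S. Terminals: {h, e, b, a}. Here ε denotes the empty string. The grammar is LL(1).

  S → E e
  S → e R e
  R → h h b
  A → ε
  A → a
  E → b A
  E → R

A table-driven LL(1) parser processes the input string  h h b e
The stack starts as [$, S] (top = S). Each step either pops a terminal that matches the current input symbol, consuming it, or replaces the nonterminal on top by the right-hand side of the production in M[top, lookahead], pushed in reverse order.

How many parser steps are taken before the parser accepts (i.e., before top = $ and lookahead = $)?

step 1: stack=$ S  input=h h b e $  — expand S → E e
step 2: stack=$ e E  input=h h b e $  — expand E → R
step 3: stack=$ e R  input=h h b e $  — expand R → h h b
step 4: stack=$ e b h h  input=h h b e $  — match h
step 5: stack=$ e b h  input=h b e $  — match h
step 6: stack=$ e b  input=b e $  — match b
step 7: stack=$ e  input=e $  — match e
Accept reached after 7 steps.

7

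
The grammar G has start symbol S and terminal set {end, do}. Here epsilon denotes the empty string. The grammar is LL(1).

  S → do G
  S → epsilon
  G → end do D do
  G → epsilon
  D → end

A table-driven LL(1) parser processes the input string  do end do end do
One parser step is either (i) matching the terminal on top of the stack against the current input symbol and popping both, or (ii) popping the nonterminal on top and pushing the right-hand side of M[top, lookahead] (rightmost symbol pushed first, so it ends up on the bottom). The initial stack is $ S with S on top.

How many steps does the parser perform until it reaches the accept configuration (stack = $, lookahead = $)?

8

step 1: stack=$ S  input=do end do end do $  — expand S → do G
step 2: stack=$ G do  input=do end do end do $  — match do
step 3: stack=$ G  input=end do end do $  — expand G → end do D do
step 4: stack=$ do D do end  input=end do end do $  — match end
step 5: stack=$ do D do  input=do end do $  — match do
step 6: stack=$ do D  input=end do $  — expand D → end
step 7: stack=$ do end  input=end do $  — match end
step 8: stack=$ do  input=do $  — match do
Accept reached after 8 steps.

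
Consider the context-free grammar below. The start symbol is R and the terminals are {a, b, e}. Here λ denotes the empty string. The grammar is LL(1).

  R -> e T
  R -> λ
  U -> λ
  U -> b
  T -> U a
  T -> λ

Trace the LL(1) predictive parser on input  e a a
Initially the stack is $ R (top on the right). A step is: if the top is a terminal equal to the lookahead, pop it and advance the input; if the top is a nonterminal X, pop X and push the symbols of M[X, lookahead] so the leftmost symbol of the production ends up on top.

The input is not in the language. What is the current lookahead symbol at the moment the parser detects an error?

a

step 1: stack=$ R  input=e a a $  — expand R -> e T
step 2: stack=$ T e  input=e a a $  — match e
step 3: stack=$ T  input=a a $  — expand T -> U a
step 4: stack=$ a U  input=a a $  — expand U -> λ
step 5: stack=$ a  input=a a $  — match a
step 6: stack=$  input=a $  — error: stack empty but input remains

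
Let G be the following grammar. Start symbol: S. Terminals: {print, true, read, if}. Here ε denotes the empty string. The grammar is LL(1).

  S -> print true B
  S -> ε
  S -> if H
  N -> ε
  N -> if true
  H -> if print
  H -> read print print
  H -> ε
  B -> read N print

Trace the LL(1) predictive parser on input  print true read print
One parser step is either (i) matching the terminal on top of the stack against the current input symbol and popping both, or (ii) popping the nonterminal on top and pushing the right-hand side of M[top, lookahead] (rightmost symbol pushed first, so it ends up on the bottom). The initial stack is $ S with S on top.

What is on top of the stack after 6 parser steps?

step 1: stack=$ S  input=print true read print $  — expand S -> print true B
step 2: stack=$ B true print  input=print true read print $  — match print
step 3: stack=$ B true  input=true read print $  — match true
step 4: stack=$ B  input=read print $  — expand B -> read N print
step 5: stack=$ print N read  input=read print $  — match read
step 6: stack=$ print N  input=print $  — expand N -> ε
Stack after step 6: $ print (top = print).

print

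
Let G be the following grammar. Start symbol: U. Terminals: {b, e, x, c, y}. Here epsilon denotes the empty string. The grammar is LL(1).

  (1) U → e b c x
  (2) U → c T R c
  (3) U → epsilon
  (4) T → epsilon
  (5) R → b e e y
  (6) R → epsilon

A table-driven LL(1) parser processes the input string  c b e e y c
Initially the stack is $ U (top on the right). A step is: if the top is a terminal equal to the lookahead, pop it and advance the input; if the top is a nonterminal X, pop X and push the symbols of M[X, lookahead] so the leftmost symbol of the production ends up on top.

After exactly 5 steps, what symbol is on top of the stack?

step 1: stack=$ U  input=c b e e y c $  — expand U → c T R c
step 2: stack=$ c R T c  input=c b e e y c $  — match c
step 3: stack=$ c R T  input=b e e y c $  — expand T → epsilon
step 4: stack=$ c R  input=b e e y c $  — expand R → b e e y
step 5: stack=$ c y e e b  input=b e e y c $  — match b
Stack after step 5: $ c y e e (top = e).

e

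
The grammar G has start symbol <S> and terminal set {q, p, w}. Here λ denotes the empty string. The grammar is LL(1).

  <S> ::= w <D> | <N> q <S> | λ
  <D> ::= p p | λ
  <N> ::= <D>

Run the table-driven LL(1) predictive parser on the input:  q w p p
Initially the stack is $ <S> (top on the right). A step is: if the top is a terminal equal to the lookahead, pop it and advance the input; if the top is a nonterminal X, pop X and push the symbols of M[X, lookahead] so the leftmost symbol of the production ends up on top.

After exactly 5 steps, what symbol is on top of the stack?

w

     Stack        Input      Action
  1  $ <S>        q w p p $  expand <S> ::= <N> q <S>
  2  $ <S> q <N>  q w p p $  expand <N> ::= <D>
  3  $ <S> q <D>  q w p p $  expand <D> ::= λ
  4  $ <S> q      q w p p $  match q
  5  $ <S>        w p p $    expand <S> ::= w <D>
Stack after step 5: $ <D> w (top = w).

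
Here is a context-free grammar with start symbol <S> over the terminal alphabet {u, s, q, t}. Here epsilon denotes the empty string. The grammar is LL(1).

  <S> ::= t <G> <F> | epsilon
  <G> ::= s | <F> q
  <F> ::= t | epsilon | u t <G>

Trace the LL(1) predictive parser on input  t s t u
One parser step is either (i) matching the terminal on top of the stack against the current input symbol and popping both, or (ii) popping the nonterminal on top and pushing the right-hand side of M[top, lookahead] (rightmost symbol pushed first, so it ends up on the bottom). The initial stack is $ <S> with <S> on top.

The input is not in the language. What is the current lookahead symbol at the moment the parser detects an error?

u

step 1: stack=$ <S>  input=t s t u $  — expand <S> ::= t <G> <F>
step 2: stack=$ <F> <G> t  input=t s t u $  — match t
step 3: stack=$ <F> <G>  input=s t u $  — expand <G> ::= s
step 4: stack=$ <F> s  input=s t u $  — match s
step 5: stack=$ <F>  input=t u $  — expand <F> ::= t
step 6: stack=$ t  input=t u $  — match t
step 7: stack=$  input=u $  — error: stack empty but input remains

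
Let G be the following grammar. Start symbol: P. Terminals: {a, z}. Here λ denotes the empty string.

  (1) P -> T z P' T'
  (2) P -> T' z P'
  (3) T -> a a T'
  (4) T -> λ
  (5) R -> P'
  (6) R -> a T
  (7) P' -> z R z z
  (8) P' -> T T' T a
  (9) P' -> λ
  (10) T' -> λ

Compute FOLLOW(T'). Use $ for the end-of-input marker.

FIRST(T) = {λ, a}
FIRST(T') = {λ}
FIRST(P) = {a, z}  (via T z P' T', T' z P')
FIRST(P') = {λ, a, z}  (via T T' T a)
FIRST(R) = {λ, a, z}  (via P')
FOLLOW(P) includes $ since P is the start symbol.
FOLLOW(P): P appears on no right-hand side. Thus FOLLOW(P) = {$}.
FOLLOW(R): in P'->z R z z, R is followed by z z with FIRST {z}. Thus FOLLOW(R) = {z}.
FOLLOW(T): in P->T z P' T', T is followed by z P' T' with FIRST {z}; in R->a T, the suffix after T is empty, so FOLLOW(T) ⊇ FOLLOW(R) = {z}; in P'->T T' T a (occurrence 1), T is followed by T' T a with FIRST {a}; in P'->T T' T a (occurrence 2), T is followed by a with FIRST {a}. Thus FOLLOW(T) = {a, z}.
FOLLOW(P'): in P->T z P' T', P' is followed by T' with FIRST {λ}; in P->T z P' T', the suffix after P' is nullable, so FOLLOW(P') ⊇ FOLLOW(P) = {$}; in P->T' z P', the suffix after P' is empty, so FOLLOW(P') ⊇ FOLLOW(P) = {$}; in R->P', the suffix after P' is empty, so FOLLOW(P') ⊇ FOLLOW(R) = {z}. Thus FOLLOW(P') = {$, z}.
FOLLOW(T'): in P->T z P' T', the suffix after T' is empty, so FOLLOW(T') ⊇ FOLLOW(P) = {$}; in P->T' z P', T' is followed by z P' with FIRST {z}; in T->a a T', the suffix after T' is empty, so FOLLOW(T') ⊇ FOLLOW(T) = {a, z}; in P'->T T' T a, T' is followed by T a with FIRST {a}. Thus FOLLOW(T') = {$, a, z}.

{$, a, z}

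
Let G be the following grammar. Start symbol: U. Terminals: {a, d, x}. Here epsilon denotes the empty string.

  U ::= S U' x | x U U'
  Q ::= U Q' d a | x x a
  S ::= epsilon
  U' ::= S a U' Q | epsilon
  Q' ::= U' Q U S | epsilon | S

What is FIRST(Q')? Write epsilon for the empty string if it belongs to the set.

{epsilon, a, x}

FIRST(S): from S::=epsilon we get {epsilon}. So FIRST(S) = {epsilon}.
FIRST(U'): from U'::=S a U' Q we get {a}; from U'::=epsilon we get {epsilon}. So FIRST(U') = {epsilon, a}.
FIRST(U): from U::=S U' x we get {a, x}; from U::=x U U' we get {x}. So FIRST(U) = {a, x}.
FIRST(Q): from Q::=U Q' d a we get {a, x}; from Q::=x x a we get {x}. So FIRST(Q) = {a, x}.
FIRST(Q'): from Q'::=U' Q U S we get {a, x}; from Q'::=epsilon we get {epsilon}; from Q'::=S we get {epsilon}. So FIRST(Q') = {epsilon, a, x}.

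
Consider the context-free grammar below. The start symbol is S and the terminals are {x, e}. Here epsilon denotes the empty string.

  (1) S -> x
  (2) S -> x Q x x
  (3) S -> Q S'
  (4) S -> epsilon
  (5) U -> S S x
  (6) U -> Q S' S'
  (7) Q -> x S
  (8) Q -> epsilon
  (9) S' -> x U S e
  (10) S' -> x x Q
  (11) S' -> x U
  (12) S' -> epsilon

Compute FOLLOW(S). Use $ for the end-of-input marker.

{$, e, x}

FIRST(Q): from Q->x S we get {x}; from Q->epsilon we get {epsilon}. So FIRST(Q) = {epsilon, x}.
FIRST(S'): from S'->x U S e we get {x}; from S'->x x Q we get {x}; from S'->x U we get {x}; from S'->epsilon we get {epsilon}. So FIRST(S') = {epsilon, x}.
FIRST(S): from S->x we get {x}; from S->x Q x x we get {x}; from S->Q S' we get {epsilon, x}; from S->epsilon we get {epsilon}. So FIRST(S) = {epsilon, x}.
FIRST(U): from U->S S x we get {x}; from U->Q S' S' we get {epsilon, x}. So FIRST(U) = {epsilon, x}.
FOLLOW(S) includes $ since S is the start symbol.
FOLLOW(S): in U->S S x (occurrence 1), S is followed by S x with FIRST {x}; in U->S S x (occurrence 2), S is followed by x with FIRST {x}; in Q->x S, the suffix after S is empty, so FOLLOW(S) ⊇ FOLLOW(Q) = {$, e, x}; in S'->x U S e, S is followed by e with FIRST {e}. Thus FOLLOW(S) = {$, e, x}.
FOLLOW(U): in S'->x U S e, U is followed by S e with FIRST {e, x}; in S'->x U, the suffix after U is empty, so FOLLOW(U) ⊇ FOLLOW(S') = {$, e, x}. Thus FOLLOW(U) = {$, e, x}.
FOLLOW(S'): in S->Q S', the suffix after S' is empty, so FOLLOW(S') ⊇ FOLLOW(S) = {$, e, x}; in U->Q S' S' (occurrence 1), S' is followed by S' with FIRST {epsilon, x}; in U->Q S' S' (occurrence 1), the suffix after S' is nullable, so FOLLOW(S') ⊇ FOLLOW(U) = {$, e, x}; in U->Q S' S' (occurrence 2), the suffix after S' is empty, so FOLLOW(S') ⊇ FOLLOW(U) = {$, e, x}. Thus FOLLOW(S') = {$, e, x}.
FOLLOW(Q): in S->x Q x x, Q is followed by x x with FIRST {x}; in S->Q S', Q is followed by S' with FIRST {epsilon, x}; in S->Q S', the suffix after Q is nullable, so FOLLOW(Q) ⊇ FOLLOW(S) = {$, e, x}; in U->Q S' S', Q is followed by S' S' with FIRST {epsilon, x}; in U->Q S' S', the suffix after Q is nullable, so FOLLOW(Q) ⊇ FOLLOW(U) = {$, e, x}; in S'->x x Q, the suffix after Q is empty, so FOLLOW(Q) ⊇ FOLLOW(S') = {$, e, x}. Thus FOLLOW(Q) = {$, e, x}.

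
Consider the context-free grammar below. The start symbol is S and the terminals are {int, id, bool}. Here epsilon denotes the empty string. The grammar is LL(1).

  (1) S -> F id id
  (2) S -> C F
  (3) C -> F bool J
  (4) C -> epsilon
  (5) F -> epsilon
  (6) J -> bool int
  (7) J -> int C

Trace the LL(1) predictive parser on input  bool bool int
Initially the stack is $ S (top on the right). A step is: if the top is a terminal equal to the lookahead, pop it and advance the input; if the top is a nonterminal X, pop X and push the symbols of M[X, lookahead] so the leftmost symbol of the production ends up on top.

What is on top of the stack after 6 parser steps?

int

     Stack         Input            Action
  1  $ S           bool bool int $  expand S -> C F
  2  $ F C         bool bool int $  expand C -> F bool J
  3  $ F J bool F  bool bool int $  expand F -> epsilon
  4  $ F J bool    bool bool int $  match bool
  5  $ F J         bool int $       expand J -> bool int
  6  $ F int bool  bool int $       match bool
Stack after step 6: $ F int (top = int).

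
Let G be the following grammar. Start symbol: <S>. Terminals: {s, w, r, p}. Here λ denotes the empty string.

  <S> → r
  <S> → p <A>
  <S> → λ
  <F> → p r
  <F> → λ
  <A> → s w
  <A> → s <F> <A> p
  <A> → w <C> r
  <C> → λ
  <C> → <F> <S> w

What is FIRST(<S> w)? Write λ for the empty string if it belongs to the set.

{p, r, w}

FIRST(<S>): from <S>→r we get {r}; from <S>→p <A> we get {p}; from <S>→λ we get {λ}. So FIRST(<S>) = {λ, p, r}.
FIRST(<F>): from <F>→p r we get {p}; from <F>→λ we get {λ}. So FIRST(<F>) = {λ, p}.
FIRST(<A>): from <A>→s w we get {s}; from <A>→s <F> <A> p we get {s}; from <A>→w <C> r we get {w}. So FIRST(<A>) = {s, w}.
FIRST(<C>): from <C>→λ we get {λ}; from <C>→<F> <S> w we get {p, r, w}. So FIRST(<C>) = {λ, p, r, w}.
FIRST(<S> w): take FIRST of each symbol in turn, carrying on past any symbol whose FIRST contains λ; result {p, r, w}.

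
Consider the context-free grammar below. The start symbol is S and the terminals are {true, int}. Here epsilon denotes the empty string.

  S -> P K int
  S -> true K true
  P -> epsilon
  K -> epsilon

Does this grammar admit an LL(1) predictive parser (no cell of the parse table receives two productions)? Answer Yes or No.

Yes

FIRST(S) = {int, true}
FIRST(P) = {epsilon}
FIRST(K) = {epsilon}
FOLLOW(S) = {$}
FOLLOW(P) = {int}
FOLLOW(K) = {int, true}
Each cell of M receives at most one production.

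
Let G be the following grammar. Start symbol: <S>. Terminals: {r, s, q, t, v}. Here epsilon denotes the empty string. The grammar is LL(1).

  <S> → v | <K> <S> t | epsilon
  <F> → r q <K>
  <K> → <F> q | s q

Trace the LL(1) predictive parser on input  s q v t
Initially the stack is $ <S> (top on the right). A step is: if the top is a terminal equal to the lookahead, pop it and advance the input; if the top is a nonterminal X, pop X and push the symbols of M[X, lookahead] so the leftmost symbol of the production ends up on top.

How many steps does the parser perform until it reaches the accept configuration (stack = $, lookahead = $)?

7

step 1: stack=$ <S>  input=s q v t $  — expand <S> → <K> <S> t
step 2: stack=$ t <S> <K>  input=s q v t $  — expand <K> → s q
step 3: stack=$ t <S> q s  input=s q v t $  — match s
step 4: stack=$ t <S> q  input=q v t $  — match q
step 5: stack=$ t <S>  input=v t $  — expand <S> → v
step 6: stack=$ t v  input=v t $  — match v
step 7: stack=$ t  input=t $  — match t
Accept reached after 7 steps.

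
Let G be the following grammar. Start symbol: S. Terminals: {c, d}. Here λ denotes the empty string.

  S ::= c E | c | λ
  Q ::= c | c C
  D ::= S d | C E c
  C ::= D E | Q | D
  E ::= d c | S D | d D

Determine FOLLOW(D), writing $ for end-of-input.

FIRST(S): from S::=c E we get {c}; from S::=c we get {c}; from S::=λ we get {λ}. So FIRST(S) = {λ, c}.
FIRST(Q): from Q::=c we get {c}; from Q::=c C we get {c}. So FIRST(Q) = {c}.
FIRST(D): from D::=S d we get {c, d}; from D::=C E c we get {c, d}. So FIRST(D) = {c, d}.
FIRST(C): from C::=D E we get {c, d}; from C::=Q we get {c}; from C::=D we get {c, d}. So FIRST(C) = {c, d}.
FIRST(E): from E::=d c we get {d}; from E::=S D we get {c, d}; from E::=d D we get {d}. So FIRST(E) = {c, d}.
FOLLOW(S) includes $ since S is the start symbol.
FOLLOW(S): in D::=S d, S is followed by d with FIRST {d}; in E::=S D, S is followed by D with FIRST {c, d}. Thus FOLLOW(S) = {$, c, d}.
FOLLOW(Q): in C::=Q, the suffix after Q is empty, so FOLLOW(Q) ⊇ FOLLOW(C) = {c, d}. Thus FOLLOW(Q) = {c, d}.
FOLLOW(C): in Q::=c C, the suffix after C is empty, so FOLLOW(C) ⊇ FOLLOW(Q) = {c, d}; in D::=C E c, C is followed by E c with FIRST {c, d}. Thus FOLLOW(C) = {c, d}.
FOLLOW(E): in S::=c E, the suffix after E is empty, so FOLLOW(E) ⊇ FOLLOW(S) = {$, c, d}; in D::=C E c, E is followed by c with FIRST {c}; in C::=D E, the suffix after E is empty, so FOLLOW(E) ⊇ FOLLOW(C) = {c, d}. Thus FOLLOW(E) = {$, c, d}.
FOLLOW(D): in C::=D E, D is followed by E with FIRST {c, d}; in C::=D, the suffix after D is empty, so FOLLOW(D) ⊇ FOLLOW(C) = {c, d}; in E::=S D, the suffix after D is empty, so FOLLOW(D) ⊇ FOLLOW(E) = {$, c, d}; in E::=d D, the suffix after D is empty, so FOLLOW(D) ⊇ FOLLOW(E) = {$, c, d}. Thus FOLLOW(D) = {$, c, d}.

{$, c, d}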